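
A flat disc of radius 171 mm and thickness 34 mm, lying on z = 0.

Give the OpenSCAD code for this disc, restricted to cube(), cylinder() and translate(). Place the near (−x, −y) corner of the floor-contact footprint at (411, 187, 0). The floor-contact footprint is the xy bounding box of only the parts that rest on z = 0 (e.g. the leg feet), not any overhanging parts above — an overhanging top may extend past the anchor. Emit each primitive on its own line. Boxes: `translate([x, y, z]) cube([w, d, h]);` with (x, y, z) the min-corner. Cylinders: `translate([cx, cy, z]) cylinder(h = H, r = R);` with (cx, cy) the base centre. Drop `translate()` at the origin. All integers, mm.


translate([582, 358, 0]) cylinder(h = 34, r = 171);


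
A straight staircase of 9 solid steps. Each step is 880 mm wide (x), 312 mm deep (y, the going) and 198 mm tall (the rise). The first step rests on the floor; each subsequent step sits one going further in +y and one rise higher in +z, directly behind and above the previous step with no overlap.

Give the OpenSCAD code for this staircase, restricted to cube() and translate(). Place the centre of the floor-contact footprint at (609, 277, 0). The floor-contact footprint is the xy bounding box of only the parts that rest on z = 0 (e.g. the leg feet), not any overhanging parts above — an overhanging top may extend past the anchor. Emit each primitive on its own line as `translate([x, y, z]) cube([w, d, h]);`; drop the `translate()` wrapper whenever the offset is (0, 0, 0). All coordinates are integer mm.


translate([169, 121, 0]) cube([880, 312, 198]);
translate([169, 433, 198]) cube([880, 312, 198]);
translate([169, 745, 396]) cube([880, 312, 198]);
translate([169, 1057, 594]) cube([880, 312, 198]);
translate([169, 1369, 792]) cube([880, 312, 198]);
translate([169, 1681, 990]) cube([880, 312, 198]);
translate([169, 1993, 1188]) cube([880, 312, 198]);
translate([169, 2305, 1386]) cube([880, 312, 198]);
translate([169, 2617, 1584]) cube([880, 312, 198]);


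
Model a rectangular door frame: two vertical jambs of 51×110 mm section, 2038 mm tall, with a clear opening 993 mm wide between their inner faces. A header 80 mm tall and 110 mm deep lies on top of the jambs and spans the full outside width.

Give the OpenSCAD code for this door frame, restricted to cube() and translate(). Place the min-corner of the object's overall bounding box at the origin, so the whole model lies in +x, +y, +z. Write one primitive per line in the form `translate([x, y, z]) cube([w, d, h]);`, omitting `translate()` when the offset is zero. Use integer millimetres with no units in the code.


cube([51, 110, 2038]);
translate([1044, 0, 0]) cube([51, 110, 2038]);
translate([0, 0, 2038]) cube([1095, 110, 80]);


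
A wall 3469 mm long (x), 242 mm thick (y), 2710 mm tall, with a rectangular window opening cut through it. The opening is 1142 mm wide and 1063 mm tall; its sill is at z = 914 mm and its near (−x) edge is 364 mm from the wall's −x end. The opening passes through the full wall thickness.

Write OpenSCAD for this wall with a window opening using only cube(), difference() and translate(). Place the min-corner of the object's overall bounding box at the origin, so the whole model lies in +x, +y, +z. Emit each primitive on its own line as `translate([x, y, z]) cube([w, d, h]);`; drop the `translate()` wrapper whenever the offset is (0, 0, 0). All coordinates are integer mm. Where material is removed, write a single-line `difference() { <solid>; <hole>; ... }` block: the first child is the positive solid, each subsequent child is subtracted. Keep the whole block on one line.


difference() { cube([3469, 242, 2710]); translate([364, 0, 914]) cube([1142, 242, 1063]); }


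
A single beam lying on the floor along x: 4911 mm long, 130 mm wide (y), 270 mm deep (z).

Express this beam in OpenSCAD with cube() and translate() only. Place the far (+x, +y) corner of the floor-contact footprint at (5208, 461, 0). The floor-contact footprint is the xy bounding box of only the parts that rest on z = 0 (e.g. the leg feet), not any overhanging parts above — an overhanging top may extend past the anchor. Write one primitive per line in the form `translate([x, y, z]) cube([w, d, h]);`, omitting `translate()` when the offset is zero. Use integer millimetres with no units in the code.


translate([297, 331, 0]) cube([4911, 130, 270]);


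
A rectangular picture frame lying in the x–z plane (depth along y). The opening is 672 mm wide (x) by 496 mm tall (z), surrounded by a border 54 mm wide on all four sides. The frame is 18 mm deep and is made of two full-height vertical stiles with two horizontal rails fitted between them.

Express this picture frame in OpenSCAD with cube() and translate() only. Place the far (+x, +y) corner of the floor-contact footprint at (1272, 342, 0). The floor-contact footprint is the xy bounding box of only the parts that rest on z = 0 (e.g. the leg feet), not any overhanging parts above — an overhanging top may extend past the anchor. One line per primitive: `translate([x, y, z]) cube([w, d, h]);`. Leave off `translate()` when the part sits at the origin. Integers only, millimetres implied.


translate([492, 324, 0]) cube([54, 18, 604]);
translate([1218, 324, 0]) cube([54, 18, 604]);
translate([546, 324, 0]) cube([672, 18, 54]);
translate([546, 324, 550]) cube([672, 18, 54]);


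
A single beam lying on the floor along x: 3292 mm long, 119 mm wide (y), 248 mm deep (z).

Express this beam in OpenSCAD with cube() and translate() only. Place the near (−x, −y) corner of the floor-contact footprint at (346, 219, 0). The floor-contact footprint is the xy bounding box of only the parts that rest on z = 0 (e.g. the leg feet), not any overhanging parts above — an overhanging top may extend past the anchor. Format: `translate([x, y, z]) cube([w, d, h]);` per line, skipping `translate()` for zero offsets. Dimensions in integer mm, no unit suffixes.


translate([346, 219, 0]) cube([3292, 119, 248]);


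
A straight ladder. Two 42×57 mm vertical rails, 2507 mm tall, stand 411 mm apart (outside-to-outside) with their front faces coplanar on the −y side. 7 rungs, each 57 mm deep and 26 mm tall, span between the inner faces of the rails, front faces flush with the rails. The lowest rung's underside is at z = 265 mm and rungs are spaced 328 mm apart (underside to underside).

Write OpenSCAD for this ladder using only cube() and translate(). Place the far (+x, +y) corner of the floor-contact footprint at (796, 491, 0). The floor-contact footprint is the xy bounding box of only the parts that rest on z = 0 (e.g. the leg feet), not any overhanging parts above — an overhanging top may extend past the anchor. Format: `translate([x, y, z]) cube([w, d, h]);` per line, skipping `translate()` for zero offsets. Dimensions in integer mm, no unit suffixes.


translate([385, 434, 0]) cube([42, 57, 2507]);
translate([754, 434, 0]) cube([42, 57, 2507]);
translate([427, 434, 265]) cube([327, 57, 26]);
translate([427, 434, 593]) cube([327, 57, 26]);
translate([427, 434, 921]) cube([327, 57, 26]);
translate([427, 434, 1249]) cube([327, 57, 26]);
translate([427, 434, 1577]) cube([327, 57, 26]);
translate([427, 434, 1905]) cube([327, 57, 26]);
translate([427, 434, 2233]) cube([327, 57, 26]);


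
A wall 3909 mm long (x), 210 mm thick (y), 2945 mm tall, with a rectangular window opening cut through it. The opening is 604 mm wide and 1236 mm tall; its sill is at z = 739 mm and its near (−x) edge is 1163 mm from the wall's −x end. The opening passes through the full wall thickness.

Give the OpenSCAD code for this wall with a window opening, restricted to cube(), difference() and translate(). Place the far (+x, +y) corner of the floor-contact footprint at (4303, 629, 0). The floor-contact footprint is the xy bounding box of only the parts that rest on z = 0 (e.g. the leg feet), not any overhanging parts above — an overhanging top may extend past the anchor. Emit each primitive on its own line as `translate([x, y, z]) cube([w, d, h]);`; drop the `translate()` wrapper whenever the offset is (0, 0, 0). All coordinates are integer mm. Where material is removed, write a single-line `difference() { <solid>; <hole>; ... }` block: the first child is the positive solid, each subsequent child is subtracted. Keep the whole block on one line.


difference() { translate([394, 419, 0]) cube([3909, 210, 2945]); translate([1557, 419, 739]) cube([604, 210, 1236]); }


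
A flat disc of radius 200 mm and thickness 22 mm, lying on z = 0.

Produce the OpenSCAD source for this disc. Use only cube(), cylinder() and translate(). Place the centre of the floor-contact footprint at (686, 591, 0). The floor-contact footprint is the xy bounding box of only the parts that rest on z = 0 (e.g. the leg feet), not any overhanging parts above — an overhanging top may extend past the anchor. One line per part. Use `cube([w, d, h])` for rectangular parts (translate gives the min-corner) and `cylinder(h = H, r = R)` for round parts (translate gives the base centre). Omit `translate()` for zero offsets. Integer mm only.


translate([686, 591, 0]) cylinder(h = 22, r = 200);


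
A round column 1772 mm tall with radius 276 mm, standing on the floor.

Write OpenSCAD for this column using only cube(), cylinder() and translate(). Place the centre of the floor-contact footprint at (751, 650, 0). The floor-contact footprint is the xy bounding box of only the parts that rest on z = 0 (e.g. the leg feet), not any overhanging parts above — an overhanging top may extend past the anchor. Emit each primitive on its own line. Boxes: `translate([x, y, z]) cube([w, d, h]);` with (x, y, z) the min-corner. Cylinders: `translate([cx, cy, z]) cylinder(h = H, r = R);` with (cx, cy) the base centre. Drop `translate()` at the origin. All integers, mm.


translate([751, 650, 0]) cylinder(h = 1772, r = 276);


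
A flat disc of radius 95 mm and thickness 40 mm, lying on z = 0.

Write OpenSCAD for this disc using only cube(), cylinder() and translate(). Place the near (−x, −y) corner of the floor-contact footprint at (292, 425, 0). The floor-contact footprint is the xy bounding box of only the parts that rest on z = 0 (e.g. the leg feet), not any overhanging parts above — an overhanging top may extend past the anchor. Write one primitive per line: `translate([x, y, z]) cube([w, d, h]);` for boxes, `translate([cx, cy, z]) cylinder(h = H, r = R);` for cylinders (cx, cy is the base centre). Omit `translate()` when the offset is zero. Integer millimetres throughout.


translate([387, 520, 0]) cylinder(h = 40, r = 95);


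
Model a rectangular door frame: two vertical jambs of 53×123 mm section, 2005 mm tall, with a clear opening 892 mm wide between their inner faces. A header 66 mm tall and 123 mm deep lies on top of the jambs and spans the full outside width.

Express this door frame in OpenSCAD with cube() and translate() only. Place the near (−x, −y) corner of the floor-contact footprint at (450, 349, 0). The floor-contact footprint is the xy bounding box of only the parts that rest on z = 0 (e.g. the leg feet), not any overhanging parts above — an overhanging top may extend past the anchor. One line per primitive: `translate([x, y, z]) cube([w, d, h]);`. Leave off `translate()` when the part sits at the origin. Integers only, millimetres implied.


translate([450, 349, 0]) cube([53, 123, 2005]);
translate([1395, 349, 0]) cube([53, 123, 2005]);
translate([450, 349, 2005]) cube([998, 123, 66]);


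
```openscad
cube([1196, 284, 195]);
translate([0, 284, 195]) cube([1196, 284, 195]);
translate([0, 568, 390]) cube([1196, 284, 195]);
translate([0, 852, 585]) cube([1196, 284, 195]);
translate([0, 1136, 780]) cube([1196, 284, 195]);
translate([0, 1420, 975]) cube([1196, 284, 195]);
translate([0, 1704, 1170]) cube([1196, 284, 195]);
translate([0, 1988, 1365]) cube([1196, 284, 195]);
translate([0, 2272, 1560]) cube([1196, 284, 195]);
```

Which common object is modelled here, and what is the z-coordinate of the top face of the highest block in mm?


A staircase. The total rise is 1755 mm.

9 identical blocks, each offset up and back from the previous — a staircase. Each step is 195 mm tall and there are 9 of them, so the total rise is 9 × 195 = 1755 mm.


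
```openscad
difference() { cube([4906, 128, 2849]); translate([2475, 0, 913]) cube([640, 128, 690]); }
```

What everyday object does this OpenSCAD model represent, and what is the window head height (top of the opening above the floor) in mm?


A wall with a window opening. The window head height is 1603 mm.

A wall with a rectangular opening subtracted — a window. Sill at z = 913, opening 690 mm tall, so the head is at 913 + 690 = 1603 mm.


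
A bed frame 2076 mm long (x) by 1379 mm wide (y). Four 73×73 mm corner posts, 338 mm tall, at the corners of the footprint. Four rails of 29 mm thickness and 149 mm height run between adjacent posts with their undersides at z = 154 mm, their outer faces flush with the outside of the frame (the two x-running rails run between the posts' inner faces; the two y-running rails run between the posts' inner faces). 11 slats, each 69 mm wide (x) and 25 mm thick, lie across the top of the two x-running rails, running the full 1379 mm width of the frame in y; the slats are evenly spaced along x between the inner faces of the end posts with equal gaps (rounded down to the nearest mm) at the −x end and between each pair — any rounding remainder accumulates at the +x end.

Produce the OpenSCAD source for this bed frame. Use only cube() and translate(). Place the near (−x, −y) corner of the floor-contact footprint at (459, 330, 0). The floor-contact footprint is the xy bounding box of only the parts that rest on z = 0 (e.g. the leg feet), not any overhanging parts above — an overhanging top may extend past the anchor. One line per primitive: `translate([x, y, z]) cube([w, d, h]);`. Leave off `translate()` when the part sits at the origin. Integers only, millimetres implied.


// slat z = rail_z + rail_h = 154 + 149 = 303
// slat gap = ⌊(1930 − 11·69) / 12⌋ = 97
translate([459, 330, 0]) cube([73, 73, 338]);
translate([459, 1636, 0]) cube([73, 73, 338]);
translate([2462, 330, 0]) cube([73, 73, 338]);
translate([2462, 1636, 0]) cube([73, 73, 338]);
translate([532, 330, 154]) cube([1930, 29, 149]);
translate([532, 1680, 154]) cube([1930, 29, 149]);
translate([459, 403, 154]) cube([29, 1233, 149]);
translate([2506, 403, 154]) cube([29, 1233, 149]);
translate([629, 330, 303]) cube([69, 1379, 25]);
translate([795, 330, 303]) cube([69, 1379, 25]);
translate([961, 330, 303]) cube([69, 1379, 25]);
translate([1127, 330, 303]) cube([69, 1379, 25]);
translate([1293, 330, 303]) cube([69, 1379, 25]);
translate([1459, 330, 303]) cube([69, 1379, 25]);
translate([1625, 330, 303]) cube([69, 1379, 25]);
translate([1791, 330, 303]) cube([69, 1379, 25]);
translate([1957, 330, 303]) cube([69, 1379, 25]);
translate([2123, 330, 303]) cube([69, 1379, 25]);
translate([2289, 330, 303]) cube([69, 1379, 25]);


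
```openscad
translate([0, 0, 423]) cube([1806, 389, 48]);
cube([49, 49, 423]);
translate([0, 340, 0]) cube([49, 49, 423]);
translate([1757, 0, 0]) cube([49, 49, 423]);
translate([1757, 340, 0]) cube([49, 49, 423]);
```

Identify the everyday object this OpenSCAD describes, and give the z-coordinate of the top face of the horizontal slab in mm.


A bench. The seat-top height is 471 mm.

A long slab on four corner posts — a bench. The slab sits at z = 423 with thickness 48, so the top is 423 + 48 = 471 mm.


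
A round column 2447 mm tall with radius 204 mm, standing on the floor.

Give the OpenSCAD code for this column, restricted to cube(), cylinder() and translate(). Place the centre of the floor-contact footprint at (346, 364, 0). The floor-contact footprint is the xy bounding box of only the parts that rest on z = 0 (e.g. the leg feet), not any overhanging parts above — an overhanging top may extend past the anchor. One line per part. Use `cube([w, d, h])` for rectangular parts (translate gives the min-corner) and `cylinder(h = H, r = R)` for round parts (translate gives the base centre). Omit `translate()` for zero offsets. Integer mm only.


translate([346, 364, 0]) cylinder(h = 2447, r = 204);


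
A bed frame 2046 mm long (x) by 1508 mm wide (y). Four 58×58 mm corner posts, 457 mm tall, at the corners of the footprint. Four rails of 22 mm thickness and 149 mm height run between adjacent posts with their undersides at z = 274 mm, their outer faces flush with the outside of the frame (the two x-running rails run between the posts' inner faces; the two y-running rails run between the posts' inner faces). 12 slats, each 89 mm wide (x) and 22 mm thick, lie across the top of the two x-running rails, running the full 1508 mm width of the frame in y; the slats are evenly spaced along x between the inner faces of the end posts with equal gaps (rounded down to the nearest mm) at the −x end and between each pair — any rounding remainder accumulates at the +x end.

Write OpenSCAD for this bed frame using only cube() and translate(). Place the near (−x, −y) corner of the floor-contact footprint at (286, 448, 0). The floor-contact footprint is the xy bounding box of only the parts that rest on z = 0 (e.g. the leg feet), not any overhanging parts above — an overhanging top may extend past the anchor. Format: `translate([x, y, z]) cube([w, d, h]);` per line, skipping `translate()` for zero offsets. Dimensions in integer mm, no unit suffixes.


translate([286, 448, 0]) cube([58, 58, 457]);
translate([286, 1898, 0]) cube([58, 58, 457]);
translate([2274, 448, 0]) cube([58, 58, 457]);
translate([2274, 1898, 0]) cube([58, 58, 457]);
translate([344, 448, 274]) cube([1930, 22, 149]);
translate([344, 1934, 274]) cube([1930, 22, 149]);
translate([286, 506, 274]) cube([22, 1392, 149]);
translate([2310, 506, 274]) cube([22, 1392, 149]);
translate([410, 448, 423]) cube([89, 1508, 22]);
translate([565, 448, 423]) cube([89, 1508, 22]);
translate([720, 448, 423]) cube([89, 1508, 22]);
translate([875, 448, 423]) cube([89, 1508, 22]);
translate([1030, 448, 423]) cube([89, 1508, 22]);
translate([1185, 448, 423]) cube([89, 1508, 22]);
translate([1340, 448, 423]) cube([89, 1508, 22]);
translate([1495, 448, 423]) cube([89, 1508, 22]);
translate([1650, 448, 423]) cube([89, 1508, 22]);
translate([1805, 448, 423]) cube([89, 1508, 22]);
translate([1960, 448, 423]) cube([89, 1508, 22]);
translate([2115, 448, 423]) cube([89, 1508, 22]);


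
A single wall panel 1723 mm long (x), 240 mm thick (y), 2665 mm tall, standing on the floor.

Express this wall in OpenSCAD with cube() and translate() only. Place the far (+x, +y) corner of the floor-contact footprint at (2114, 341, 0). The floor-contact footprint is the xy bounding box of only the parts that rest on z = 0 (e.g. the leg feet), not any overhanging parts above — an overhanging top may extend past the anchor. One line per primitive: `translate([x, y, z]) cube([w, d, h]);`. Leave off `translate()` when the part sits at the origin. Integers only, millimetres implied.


translate([391, 101, 0]) cube([1723, 240, 2665]);


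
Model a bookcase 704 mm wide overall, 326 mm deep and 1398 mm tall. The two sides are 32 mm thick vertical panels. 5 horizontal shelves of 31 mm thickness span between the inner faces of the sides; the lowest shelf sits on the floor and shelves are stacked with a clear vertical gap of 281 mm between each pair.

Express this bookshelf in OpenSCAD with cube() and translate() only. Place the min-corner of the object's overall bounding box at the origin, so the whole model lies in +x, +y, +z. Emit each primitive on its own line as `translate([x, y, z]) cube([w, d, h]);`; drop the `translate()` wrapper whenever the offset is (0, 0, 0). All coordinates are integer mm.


cube([32, 326, 1398]);
translate([672, 0, 0]) cube([32, 326, 1398]);
translate([32, 0, 0]) cube([640, 326, 31]);
translate([32, 0, 312]) cube([640, 326, 31]);
translate([32, 0, 624]) cube([640, 326, 31]);
translate([32, 0, 936]) cube([640, 326, 31]);
translate([32, 0, 1248]) cube([640, 326, 31]);


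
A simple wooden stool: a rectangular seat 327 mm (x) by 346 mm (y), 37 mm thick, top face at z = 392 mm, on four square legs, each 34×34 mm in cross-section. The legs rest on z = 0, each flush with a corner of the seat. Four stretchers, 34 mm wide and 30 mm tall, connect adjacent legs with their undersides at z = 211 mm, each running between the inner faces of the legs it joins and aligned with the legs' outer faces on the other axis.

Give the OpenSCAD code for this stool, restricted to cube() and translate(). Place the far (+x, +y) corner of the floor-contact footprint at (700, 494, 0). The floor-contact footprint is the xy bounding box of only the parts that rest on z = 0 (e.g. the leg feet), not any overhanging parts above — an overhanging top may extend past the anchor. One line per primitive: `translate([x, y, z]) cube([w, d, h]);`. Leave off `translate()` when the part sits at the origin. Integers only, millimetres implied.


// leg_h = 392 - 37 = 355
// stretcher span = 327 - 2*34 = 259
translate([373, 148, 355]) cube([327, 346, 37]);
translate([373, 148, 0]) cube([34, 34, 355]);
translate([666, 148, 0]) cube([34, 34, 355]);
translate([373, 460, 0]) cube([34, 34, 355]);
translate([666, 460, 0]) cube([34, 34, 355]);
translate([407, 148, 211]) cube([259, 34, 30]);
translate([407, 460, 211]) cube([259, 34, 30]);
translate([373, 182, 211]) cube([34, 278, 30]);
translate([666, 182, 211]) cube([34, 278, 30]);


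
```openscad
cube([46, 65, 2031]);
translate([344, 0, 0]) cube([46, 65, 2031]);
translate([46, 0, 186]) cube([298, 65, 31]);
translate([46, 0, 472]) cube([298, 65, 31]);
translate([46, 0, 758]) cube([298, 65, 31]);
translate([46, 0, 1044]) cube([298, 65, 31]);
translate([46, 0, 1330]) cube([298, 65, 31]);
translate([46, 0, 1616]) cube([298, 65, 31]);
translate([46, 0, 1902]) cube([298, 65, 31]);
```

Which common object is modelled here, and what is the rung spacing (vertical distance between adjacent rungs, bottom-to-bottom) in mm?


A ladder. The rung spacing is 286 mm.

Two tall 46×65 posts with 7 short bars between them — a ladder. Adjacent rungs sit at z = 186 and z = 472, so the spacing is 472 − 186 = 286 mm.


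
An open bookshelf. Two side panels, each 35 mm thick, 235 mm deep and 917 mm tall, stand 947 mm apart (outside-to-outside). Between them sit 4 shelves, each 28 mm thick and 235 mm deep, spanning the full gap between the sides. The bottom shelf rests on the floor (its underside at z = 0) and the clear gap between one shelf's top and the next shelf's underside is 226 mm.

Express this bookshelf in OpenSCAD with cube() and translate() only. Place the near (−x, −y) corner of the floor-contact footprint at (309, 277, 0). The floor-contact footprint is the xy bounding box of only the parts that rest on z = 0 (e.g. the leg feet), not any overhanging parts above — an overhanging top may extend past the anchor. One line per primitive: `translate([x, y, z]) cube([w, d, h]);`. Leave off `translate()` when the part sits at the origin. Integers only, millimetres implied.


translate([309, 277, 0]) cube([35, 235, 917]);
translate([1221, 277, 0]) cube([35, 235, 917]);
translate([344, 277, 0]) cube([877, 235, 28]);
translate([344, 277, 254]) cube([877, 235, 28]);
translate([344, 277, 508]) cube([877, 235, 28]);
translate([344, 277, 762]) cube([877, 235, 28]);


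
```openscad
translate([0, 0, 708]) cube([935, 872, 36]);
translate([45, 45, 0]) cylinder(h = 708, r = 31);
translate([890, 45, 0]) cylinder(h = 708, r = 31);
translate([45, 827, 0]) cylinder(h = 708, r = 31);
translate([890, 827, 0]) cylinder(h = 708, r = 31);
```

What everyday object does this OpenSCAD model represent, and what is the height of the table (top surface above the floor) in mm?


A table. The table height is 744 mm.

A 935×872×36 slab sits at z = 708 on four Ø62 mm round legs — a table. The top surface is at 708 + 36 = 744 mm.


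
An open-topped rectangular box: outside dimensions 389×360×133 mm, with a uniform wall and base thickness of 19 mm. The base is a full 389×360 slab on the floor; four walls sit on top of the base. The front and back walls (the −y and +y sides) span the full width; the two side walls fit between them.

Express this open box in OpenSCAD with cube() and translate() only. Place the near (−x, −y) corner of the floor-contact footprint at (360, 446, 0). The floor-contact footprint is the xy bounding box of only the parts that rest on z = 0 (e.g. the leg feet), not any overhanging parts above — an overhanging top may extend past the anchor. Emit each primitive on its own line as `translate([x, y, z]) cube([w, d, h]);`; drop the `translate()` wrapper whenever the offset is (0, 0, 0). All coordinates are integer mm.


translate([360, 446, 0]) cube([389, 360, 19]);
translate([360, 446, 19]) cube([389, 19, 114]);
translate([360, 787, 19]) cube([389, 19, 114]);
translate([360, 465, 19]) cube([19, 322, 114]);
translate([730, 465, 19]) cube([19, 322, 114]);


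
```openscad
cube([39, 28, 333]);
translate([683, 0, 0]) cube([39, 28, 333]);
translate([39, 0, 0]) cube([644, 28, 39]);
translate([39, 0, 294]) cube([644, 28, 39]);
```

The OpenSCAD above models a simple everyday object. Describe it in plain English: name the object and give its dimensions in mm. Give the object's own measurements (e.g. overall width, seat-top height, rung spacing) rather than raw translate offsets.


A rectangular picture frame lying in the x–z plane (depth along y). The opening is 644 mm wide (x) by 255 mm tall (z), surrounded by a border 39 mm wide on all four sides. The frame is 28 mm deep and is made of two full-height vertical stiles with two horizontal rails fitted between them.


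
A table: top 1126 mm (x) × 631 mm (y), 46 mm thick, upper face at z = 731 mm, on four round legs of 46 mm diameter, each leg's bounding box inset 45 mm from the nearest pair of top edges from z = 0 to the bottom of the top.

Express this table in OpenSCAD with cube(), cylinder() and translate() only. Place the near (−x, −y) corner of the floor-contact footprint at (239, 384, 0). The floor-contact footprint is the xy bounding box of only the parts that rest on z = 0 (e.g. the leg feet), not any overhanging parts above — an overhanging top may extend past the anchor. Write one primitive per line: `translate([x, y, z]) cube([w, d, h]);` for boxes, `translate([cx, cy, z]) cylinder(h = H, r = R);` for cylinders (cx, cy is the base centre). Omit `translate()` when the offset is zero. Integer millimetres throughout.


translate([194, 339, 685]) cube([1126, 631, 46]);
translate([262, 407, 0]) cylinder(h = 685, r = 23);
translate([1252, 407, 0]) cylinder(h = 685, r = 23);
translate([262, 902, 0]) cylinder(h = 685, r = 23);
translate([1252, 902, 0]) cylinder(h = 685, r = 23);


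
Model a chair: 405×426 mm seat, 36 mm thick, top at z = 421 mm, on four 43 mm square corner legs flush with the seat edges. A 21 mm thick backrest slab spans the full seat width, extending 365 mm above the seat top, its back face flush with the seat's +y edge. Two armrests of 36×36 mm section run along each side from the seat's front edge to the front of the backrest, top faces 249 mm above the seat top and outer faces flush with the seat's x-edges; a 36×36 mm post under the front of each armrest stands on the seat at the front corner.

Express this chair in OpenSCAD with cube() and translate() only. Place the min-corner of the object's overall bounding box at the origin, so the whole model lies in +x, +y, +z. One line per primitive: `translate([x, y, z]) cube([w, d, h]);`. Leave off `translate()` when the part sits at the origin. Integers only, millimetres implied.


translate([0, 0, 385]) cube([405, 426, 36]);
cube([43, 43, 385]);
translate([362, 0, 0]) cube([43, 43, 385]);
translate([0, 383, 0]) cube([43, 43, 385]);
translate([362, 383, 0]) cube([43, 43, 385]);
translate([0, 405, 421]) cube([405, 21, 365]);
translate([0, 0, 634]) cube([36, 405, 36]);
translate([369, 0, 634]) cube([36, 405, 36]);
translate([0, 0, 421]) cube([36, 36, 213]);
translate([369, 0, 421]) cube([36, 36, 213]);


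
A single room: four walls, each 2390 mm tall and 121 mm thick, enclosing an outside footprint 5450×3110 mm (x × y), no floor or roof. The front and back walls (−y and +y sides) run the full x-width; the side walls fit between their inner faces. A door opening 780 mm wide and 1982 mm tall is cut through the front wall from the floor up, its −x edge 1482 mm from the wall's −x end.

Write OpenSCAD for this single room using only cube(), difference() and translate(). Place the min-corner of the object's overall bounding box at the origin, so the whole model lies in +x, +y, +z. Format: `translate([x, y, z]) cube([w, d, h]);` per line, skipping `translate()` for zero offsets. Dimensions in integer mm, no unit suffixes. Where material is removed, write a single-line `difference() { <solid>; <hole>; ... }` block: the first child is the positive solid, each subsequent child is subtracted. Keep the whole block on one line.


difference() { cube([5450, 121, 2390]); translate([1482, 0, 0]) cube([780, 121, 1982]); }
translate([0, 2989, 0]) cube([5450, 121, 2390]);
translate([0, 121, 0]) cube([121, 2868, 2390]);
translate([5329, 121, 0]) cube([121, 2868, 2390]);


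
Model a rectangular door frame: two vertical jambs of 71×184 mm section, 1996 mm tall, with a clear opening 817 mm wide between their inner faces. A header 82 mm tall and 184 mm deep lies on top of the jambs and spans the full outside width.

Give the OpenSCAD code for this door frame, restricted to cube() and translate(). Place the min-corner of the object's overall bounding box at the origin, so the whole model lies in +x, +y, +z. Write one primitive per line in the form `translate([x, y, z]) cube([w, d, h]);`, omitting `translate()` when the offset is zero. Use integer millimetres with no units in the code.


cube([71, 184, 1996]);
translate([888, 0, 0]) cube([71, 184, 1996]);
translate([0, 0, 1996]) cube([959, 184, 82]);


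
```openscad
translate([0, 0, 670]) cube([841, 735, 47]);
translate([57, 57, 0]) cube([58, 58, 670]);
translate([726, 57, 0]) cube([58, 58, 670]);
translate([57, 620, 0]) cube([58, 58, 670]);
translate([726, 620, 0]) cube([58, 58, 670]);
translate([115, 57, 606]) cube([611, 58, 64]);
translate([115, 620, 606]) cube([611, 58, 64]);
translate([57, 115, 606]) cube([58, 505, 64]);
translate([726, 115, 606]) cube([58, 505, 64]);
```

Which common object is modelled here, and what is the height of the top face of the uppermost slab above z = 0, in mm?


A table. The table height is 717 mm.

A 841×735×47 slab sits at z = 670 on four 58 mm square posts — a table. The top surface is at 670 + 47 = 717 mm.


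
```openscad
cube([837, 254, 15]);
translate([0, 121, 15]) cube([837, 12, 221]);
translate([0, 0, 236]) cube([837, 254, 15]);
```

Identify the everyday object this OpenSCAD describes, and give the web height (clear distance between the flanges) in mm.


An I-beam. The web height is 221 mm.

Two wide flanges with a thin centred web — an I-beam. Overall 251 mm minus two 15 mm flanges gives a web of 251 − 2·15 = 221 mm.


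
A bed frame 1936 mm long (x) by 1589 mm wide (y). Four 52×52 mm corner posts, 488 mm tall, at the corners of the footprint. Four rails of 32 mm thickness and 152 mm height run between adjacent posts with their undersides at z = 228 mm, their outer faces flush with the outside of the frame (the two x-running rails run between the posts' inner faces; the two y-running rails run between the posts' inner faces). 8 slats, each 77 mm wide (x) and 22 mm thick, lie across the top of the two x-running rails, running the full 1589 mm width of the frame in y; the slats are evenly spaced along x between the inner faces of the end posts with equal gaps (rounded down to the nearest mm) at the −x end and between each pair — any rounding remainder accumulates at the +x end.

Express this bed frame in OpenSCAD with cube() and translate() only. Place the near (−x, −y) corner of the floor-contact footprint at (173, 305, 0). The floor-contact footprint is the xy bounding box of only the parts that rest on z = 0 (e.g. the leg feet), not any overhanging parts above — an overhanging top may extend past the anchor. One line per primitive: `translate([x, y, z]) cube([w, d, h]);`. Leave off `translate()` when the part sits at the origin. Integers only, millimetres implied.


// slat z = rail_z + rail_h = 228 + 152 = 380
// slat gap = ⌊(1832 − 8·77) / 9⌋ = 135
translate([173, 305, 0]) cube([52, 52, 488]);
translate([173, 1842, 0]) cube([52, 52, 488]);
translate([2057, 305, 0]) cube([52, 52, 488]);
translate([2057, 1842, 0]) cube([52, 52, 488]);
translate([225, 305, 228]) cube([1832, 32, 152]);
translate([225, 1862, 228]) cube([1832, 32, 152]);
translate([173, 357, 228]) cube([32, 1485, 152]);
translate([2077, 357, 228]) cube([32, 1485, 152]);
translate([360, 305, 380]) cube([77, 1589, 22]);
translate([572, 305, 380]) cube([77, 1589, 22]);
translate([784, 305, 380]) cube([77, 1589, 22]);
translate([996, 305, 380]) cube([77, 1589, 22]);
translate([1208, 305, 380]) cube([77, 1589, 22]);
translate([1420, 305, 380]) cube([77, 1589, 22]);
translate([1632, 305, 380]) cube([77, 1589, 22]);
translate([1844, 305, 380]) cube([77, 1589, 22]);


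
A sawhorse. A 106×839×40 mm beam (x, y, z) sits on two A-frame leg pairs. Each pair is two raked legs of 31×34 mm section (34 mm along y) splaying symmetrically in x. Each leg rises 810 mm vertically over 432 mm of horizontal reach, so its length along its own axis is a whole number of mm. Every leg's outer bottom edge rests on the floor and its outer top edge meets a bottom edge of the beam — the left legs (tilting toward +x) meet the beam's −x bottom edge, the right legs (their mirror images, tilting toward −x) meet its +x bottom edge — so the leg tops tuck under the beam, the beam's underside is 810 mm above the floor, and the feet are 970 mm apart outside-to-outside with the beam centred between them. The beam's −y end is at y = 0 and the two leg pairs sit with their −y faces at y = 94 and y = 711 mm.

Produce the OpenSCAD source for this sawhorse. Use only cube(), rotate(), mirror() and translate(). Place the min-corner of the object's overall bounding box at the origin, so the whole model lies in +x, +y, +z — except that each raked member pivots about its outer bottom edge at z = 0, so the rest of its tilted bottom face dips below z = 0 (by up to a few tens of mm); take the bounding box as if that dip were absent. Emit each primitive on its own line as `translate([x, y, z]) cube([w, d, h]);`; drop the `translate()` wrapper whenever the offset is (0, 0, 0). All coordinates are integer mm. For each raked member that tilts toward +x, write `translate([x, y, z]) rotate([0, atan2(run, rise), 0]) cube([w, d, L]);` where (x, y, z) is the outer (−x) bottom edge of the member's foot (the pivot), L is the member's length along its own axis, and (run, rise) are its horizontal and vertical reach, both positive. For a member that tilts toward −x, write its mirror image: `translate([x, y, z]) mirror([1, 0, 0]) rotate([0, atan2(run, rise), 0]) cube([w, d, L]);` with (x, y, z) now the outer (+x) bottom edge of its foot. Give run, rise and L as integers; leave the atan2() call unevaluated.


// leg length = √(432² + 810²) = 918
// right-leg outer foot x = 2·432 + 106 = 970
// beam min-corner = (432, 0, 810)
translate([432, 0, 810]) cube([106, 839, 40]);
translate([0, 94, 0]) rotate([0, atan2(432, 810), 0]) cube([31, 34, 918]);
translate([970, 94, 0]) mirror([1, 0, 0]) rotate([0, atan2(432, 810), 0]) cube([31, 34, 918]);
translate([0, 711, 0]) rotate([0, atan2(432, 810), 0]) cube([31, 34, 918]);
translate([970, 711, 0]) mirror([1, 0, 0]) rotate([0, atan2(432, 810), 0]) cube([31, 34, 918]);


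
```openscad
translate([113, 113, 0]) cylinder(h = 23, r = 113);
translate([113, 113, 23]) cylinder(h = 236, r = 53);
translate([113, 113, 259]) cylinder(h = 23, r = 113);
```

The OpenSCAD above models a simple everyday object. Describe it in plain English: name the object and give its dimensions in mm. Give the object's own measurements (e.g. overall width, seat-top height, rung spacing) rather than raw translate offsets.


A spool: two coaxial disc flanges of radius 113 mm and thickness 23 mm, joined by a core cylinder of radius 53 mm and height 236 mm. The lower flange rests on z = 0 and the three cylinders share a vertical axis.


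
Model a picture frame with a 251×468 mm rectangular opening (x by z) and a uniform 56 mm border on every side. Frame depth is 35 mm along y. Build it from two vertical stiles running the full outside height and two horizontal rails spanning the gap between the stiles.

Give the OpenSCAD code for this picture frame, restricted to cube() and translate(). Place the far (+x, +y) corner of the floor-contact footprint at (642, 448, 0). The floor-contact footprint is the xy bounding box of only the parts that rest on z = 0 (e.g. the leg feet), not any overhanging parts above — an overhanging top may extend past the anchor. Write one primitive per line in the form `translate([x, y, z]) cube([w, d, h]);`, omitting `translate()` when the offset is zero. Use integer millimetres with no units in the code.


translate([279, 413, 0]) cube([56, 35, 580]);
translate([586, 413, 0]) cube([56, 35, 580]);
translate([335, 413, 0]) cube([251, 35, 56]);
translate([335, 413, 524]) cube([251, 35, 56]);


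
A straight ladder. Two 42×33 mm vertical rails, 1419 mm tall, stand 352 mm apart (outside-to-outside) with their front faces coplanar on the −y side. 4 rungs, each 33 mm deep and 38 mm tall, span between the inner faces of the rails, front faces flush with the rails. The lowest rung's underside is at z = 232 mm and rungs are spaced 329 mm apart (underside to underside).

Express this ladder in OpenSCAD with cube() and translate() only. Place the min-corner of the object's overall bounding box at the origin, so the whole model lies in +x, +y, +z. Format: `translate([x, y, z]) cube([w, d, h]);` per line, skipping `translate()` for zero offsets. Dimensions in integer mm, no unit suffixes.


// rung span = 352 - 2*42 = 268
// rung[k] z = 232 + k*329
cube([42, 33, 1419]);
translate([310, 0, 0]) cube([42, 33, 1419]);
translate([42, 0, 232]) cube([268, 33, 38]);
translate([42, 0, 561]) cube([268, 33, 38]);
translate([42, 0, 890]) cube([268, 33, 38]);
translate([42, 0, 1219]) cube([268, 33, 38]);


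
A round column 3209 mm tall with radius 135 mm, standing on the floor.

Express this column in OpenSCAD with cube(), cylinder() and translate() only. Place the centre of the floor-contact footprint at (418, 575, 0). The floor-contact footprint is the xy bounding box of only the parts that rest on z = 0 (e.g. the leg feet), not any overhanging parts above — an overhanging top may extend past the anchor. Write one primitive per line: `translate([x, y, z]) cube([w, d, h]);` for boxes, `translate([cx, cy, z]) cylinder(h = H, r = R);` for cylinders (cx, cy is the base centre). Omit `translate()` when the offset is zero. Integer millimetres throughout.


translate([418, 575, 0]) cylinder(h = 3209, r = 135);


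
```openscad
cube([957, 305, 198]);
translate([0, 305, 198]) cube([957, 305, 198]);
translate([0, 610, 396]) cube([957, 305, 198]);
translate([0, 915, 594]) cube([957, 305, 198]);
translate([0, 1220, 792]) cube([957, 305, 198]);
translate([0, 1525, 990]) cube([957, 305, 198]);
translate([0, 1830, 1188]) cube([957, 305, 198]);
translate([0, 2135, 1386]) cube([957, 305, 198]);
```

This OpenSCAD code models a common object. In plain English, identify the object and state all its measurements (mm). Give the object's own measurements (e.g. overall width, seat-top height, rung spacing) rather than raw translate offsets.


A straight staircase of 8 solid steps. Each step is 957 mm wide (x), 305 mm deep (y, the going) and 198 mm tall (the rise). The first step rests on the floor; each subsequent step sits one going further in +y and one rise higher in +z, directly behind and above the previous step with no overlap.


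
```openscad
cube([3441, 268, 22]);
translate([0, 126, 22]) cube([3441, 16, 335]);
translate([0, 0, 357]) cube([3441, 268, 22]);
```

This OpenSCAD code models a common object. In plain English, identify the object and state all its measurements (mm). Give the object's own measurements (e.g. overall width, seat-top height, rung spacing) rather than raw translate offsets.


An I-beam lying along x, 3441 mm long. Overall section height 379 mm. Two flanges 268 mm wide (y) and 22 mm thick, one on the floor and one at the top; a web 16 mm thick runs between them, centred on the flange width.
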